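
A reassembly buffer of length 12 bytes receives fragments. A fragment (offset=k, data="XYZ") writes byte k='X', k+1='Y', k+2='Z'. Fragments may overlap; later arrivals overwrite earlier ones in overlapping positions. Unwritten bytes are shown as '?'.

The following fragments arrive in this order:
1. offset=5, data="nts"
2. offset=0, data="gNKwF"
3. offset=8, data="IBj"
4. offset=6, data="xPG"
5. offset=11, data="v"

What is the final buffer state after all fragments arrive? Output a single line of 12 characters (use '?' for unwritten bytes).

Fragment 1: offset=5 data="nts" -> buffer=?????nts????
Fragment 2: offset=0 data="gNKwF" -> buffer=gNKwFnts????
Fragment 3: offset=8 data="IBj" -> buffer=gNKwFntsIBj?
Fragment 4: offset=6 data="xPG" -> buffer=gNKwFnxPGBj?
Fragment 5: offset=11 data="v" -> buffer=gNKwFnxPGBjv

Answer: gNKwFnxPGBjv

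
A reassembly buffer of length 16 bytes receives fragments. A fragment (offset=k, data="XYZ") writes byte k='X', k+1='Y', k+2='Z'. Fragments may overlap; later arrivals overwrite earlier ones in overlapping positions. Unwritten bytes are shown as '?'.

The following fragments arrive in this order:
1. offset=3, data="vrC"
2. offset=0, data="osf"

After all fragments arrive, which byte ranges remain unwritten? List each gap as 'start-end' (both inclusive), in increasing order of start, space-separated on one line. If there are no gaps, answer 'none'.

Answer: 6-15

Derivation:
Fragment 1: offset=3 len=3
Fragment 2: offset=0 len=3
Gaps: 6-15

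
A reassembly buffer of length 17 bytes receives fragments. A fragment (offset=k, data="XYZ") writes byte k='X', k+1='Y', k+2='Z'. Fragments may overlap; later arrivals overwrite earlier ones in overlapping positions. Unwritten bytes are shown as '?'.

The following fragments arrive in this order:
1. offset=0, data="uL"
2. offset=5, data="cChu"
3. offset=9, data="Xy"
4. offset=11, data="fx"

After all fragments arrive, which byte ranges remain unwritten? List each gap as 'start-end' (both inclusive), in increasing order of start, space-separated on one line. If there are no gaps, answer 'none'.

Fragment 1: offset=0 len=2
Fragment 2: offset=5 len=4
Fragment 3: offset=9 len=2
Fragment 4: offset=11 len=2
Gaps: 2-4 13-16

Answer: 2-4 13-16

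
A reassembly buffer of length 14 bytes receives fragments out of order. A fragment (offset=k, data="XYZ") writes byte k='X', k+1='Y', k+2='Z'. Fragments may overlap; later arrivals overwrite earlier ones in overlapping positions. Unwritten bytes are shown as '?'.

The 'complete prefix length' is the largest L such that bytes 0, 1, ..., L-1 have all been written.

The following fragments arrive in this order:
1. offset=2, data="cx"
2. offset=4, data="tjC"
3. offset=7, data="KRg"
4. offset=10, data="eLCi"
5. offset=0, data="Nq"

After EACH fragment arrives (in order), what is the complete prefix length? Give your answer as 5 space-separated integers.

Answer: 0 0 0 0 14

Derivation:
Fragment 1: offset=2 data="cx" -> buffer=??cx?????????? -> prefix_len=0
Fragment 2: offset=4 data="tjC" -> buffer=??cxtjC??????? -> prefix_len=0
Fragment 3: offset=7 data="KRg" -> buffer=??cxtjCKRg???? -> prefix_len=0
Fragment 4: offset=10 data="eLCi" -> buffer=??cxtjCKRgeLCi -> prefix_len=0
Fragment 5: offset=0 data="Nq" -> buffer=NqcxtjCKRgeLCi -> prefix_len=14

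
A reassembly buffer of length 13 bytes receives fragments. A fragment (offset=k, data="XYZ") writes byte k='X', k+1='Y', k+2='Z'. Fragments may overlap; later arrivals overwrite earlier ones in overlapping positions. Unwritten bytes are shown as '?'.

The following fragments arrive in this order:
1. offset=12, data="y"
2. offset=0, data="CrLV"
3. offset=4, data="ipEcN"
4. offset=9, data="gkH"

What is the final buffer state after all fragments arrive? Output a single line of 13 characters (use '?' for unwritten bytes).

Answer: CrLVipEcNgkHy

Derivation:
Fragment 1: offset=12 data="y" -> buffer=????????????y
Fragment 2: offset=0 data="CrLV" -> buffer=CrLV????????y
Fragment 3: offset=4 data="ipEcN" -> buffer=CrLVipEcN???y
Fragment 4: offset=9 data="gkH" -> buffer=CrLVipEcNgkHy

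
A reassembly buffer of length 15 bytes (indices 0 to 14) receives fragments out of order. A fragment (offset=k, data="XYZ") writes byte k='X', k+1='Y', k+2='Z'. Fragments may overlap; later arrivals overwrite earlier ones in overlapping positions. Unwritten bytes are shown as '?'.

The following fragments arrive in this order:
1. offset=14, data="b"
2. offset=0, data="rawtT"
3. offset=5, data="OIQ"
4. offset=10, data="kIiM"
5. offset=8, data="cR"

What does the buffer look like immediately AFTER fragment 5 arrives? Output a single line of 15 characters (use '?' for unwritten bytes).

Answer: rawtTOIQcRkIiMb

Derivation:
Fragment 1: offset=14 data="b" -> buffer=??????????????b
Fragment 2: offset=0 data="rawtT" -> buffer=rawtT?????????b
Fragment 3: offset=5 data="OIQ" -> buffer=rawtTOIQ??????b
Fragment 4: offset=10 data="kIiM" -> buffer=rawtTOIQ??kIiMb
Fragment 5: offset=8 data="cR" -> buffer=rawtTOIQcRkIiMb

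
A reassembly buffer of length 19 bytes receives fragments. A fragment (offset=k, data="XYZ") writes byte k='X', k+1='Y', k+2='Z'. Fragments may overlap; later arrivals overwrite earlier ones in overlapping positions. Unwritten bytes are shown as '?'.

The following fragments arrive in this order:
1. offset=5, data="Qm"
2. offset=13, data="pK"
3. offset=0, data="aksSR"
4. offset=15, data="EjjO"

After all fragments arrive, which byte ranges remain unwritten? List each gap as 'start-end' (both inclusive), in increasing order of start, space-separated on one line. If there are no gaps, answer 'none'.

Fragment 1: offset=5 len=2
Fragment 2: offset=13 len=2
Fragment 3: offset=0 len=5
Fragment 4: offset=15 len=4
Gaps: 7-12

Answer: 7-12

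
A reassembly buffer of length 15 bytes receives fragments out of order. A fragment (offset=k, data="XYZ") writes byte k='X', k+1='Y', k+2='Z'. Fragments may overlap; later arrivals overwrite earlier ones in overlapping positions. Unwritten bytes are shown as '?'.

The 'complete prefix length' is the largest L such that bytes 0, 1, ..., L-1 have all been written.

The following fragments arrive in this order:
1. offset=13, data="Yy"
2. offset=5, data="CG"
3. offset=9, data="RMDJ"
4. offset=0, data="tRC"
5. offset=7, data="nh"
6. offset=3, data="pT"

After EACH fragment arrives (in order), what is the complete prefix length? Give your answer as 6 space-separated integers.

Answer: 0 0 0 3 3 15

Derivation:
Fragment 1: offset=13 data="Yy" -> buffer=?????????????Yy -> prefix_len=0
Fragment 2: offset=5 data="CG" -> buffer=?????CG??????Yy -> prefix_len=0
Fragment 3: offset=9 data="RMDJ" -> buffer=?????CG??RMDJYy -> prefix_len=0
Fragment 4: offset=0 data="tRC" -> buffer=tRC??CG??RMDJYy -> prefix_len=3
Fragment 5: offset=7 data="nh" -> buffer=tRC??CGnhRMDJYy -> prefix_len=3
Fragment 6: offset=3 data="pT" -> buffer=tRCpTCGnhRMDJYy -> prefix_len=15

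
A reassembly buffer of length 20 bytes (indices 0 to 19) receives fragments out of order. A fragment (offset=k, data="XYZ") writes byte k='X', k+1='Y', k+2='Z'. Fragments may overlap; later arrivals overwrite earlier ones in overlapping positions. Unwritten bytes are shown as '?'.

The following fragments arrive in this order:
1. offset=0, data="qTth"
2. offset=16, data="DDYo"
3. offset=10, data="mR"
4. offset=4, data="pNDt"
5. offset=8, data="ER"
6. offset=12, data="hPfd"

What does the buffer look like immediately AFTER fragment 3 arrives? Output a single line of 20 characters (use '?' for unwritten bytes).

Fragment 1: offset=0 data="qTth" -> buffer=qTth????????????????
Fragment 2: offset=16 data="DDYo" -> buffer=qTth????????????DDYo
Fragment 3: offset=10 data="mR" -> buffer=qTth??????mR????DDYo

Answer: qTth??????mR????DDYo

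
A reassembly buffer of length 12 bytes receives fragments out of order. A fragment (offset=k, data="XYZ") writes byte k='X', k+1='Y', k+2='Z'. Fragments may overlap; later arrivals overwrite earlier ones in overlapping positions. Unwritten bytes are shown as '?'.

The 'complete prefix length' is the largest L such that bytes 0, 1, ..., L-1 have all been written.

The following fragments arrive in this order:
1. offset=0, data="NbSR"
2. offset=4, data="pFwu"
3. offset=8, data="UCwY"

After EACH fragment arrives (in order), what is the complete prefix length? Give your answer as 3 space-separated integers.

Fragment 1: offset=0 data="NbSR" -> buffer=NbSR???????? -> prefix_len=4
Fragment 2: offset=4 data="pFwu" -> buffer=NbSRpFwu???? -> prefix_len=8
Fragment 3: offset=8 data="UCwY" -> buffer=NbSRpFwuUCwY -> prefix_len=12

Answer: 4 8 12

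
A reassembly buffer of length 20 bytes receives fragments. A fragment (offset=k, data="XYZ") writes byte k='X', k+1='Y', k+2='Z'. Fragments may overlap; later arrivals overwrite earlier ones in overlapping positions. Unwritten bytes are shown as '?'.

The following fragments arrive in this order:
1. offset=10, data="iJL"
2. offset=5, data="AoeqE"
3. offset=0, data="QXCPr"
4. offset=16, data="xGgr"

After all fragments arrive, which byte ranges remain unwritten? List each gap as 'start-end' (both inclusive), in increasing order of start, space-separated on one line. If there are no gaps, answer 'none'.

Fragment 1: offset=10 len=3
Fragment 2: offset=5 len=5
Fragment 3: offset=0 len=5
Fragment 4: offset=16 len=4
Gaps: 13-15

Answer: 13-15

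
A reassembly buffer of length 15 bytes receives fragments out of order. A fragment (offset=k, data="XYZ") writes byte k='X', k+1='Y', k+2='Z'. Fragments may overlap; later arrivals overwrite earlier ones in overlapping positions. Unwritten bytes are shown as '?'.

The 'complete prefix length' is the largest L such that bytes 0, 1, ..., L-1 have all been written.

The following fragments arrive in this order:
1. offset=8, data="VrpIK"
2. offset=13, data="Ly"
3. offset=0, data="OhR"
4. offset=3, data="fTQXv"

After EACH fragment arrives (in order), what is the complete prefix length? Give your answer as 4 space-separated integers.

Fragment 1: offset=8 data="VrpIK" -> buffer=????????VrpIK?? -> prefix_len=0
Fragment 2: offset=13 data="Ly" -> buffer=????????VrpIKLy -> prefix_len=0
Fragment 3: offset=0 data="OhR" -> buffer=OhR?????VrpIKLy -> prefix_len=3
Fragment 4: offset=3 data="fTQXv" -> buffer=OhRfTQXvVrpIKLy -> prefix_len=15

Answer: 0 0 3 15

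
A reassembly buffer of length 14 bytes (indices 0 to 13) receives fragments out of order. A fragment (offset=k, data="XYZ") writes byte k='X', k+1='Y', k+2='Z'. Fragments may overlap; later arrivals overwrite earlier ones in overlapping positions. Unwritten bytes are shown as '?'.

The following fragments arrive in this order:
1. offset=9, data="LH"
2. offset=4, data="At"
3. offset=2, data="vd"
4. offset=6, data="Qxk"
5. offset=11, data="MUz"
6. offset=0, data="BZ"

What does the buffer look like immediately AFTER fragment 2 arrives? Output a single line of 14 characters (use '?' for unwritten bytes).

Fragment 1: offset=9 data="LH" -> buffer=?????????LH???
Fragment 2: offset=4 data="At" -> buffer=????At???LH???

Answer: ????At???LH???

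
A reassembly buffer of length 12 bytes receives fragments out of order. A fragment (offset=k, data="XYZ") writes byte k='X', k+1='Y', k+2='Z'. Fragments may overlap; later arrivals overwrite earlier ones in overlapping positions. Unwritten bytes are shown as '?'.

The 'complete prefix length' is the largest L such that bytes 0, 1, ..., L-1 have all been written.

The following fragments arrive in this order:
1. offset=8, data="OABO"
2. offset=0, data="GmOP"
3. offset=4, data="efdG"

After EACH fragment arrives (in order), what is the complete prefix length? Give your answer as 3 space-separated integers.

Fragment 1: offset=8 data="OABO" -> buffer=????????OABO -> prefix_len=0
Fragment 2: offset=0 data="GmOP" -> buffer=GmOP????OABO -> prefix_len=4
Fragment 3: offset=4 data="efdG" -> buffer=GmOPefdGOABO -> prefix_len=12

Answer: 0 4 12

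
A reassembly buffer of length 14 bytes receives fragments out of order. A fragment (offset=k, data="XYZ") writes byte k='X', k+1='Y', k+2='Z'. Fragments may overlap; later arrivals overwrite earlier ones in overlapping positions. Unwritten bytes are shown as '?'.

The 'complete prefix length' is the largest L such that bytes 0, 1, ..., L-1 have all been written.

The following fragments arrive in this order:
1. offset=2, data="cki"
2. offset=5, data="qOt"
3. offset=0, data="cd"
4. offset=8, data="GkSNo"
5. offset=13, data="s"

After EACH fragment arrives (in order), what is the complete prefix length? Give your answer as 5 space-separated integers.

Fragment 1: offset=2 data="cki" -> buffer=??cki????????? -> prefix_len=0
Fragment 2: offset=5 data="qOt" -> buffer=??ckiqOt?????? -> prefix_len=0
Fragment 3: offset=0 data="cd" -> buffer=cdckiqOt?????? -> prefix_len=8
Fragment 4: offset=8 data="GkSNo" -> buffer=cdckiqOtGkSNo? -> prefix_len=13
Fragment 5: offset=13 data="s" -> buffer=cdckiqOtGkSNos -> prefix_len=14

Answer: 0 0 8 13 14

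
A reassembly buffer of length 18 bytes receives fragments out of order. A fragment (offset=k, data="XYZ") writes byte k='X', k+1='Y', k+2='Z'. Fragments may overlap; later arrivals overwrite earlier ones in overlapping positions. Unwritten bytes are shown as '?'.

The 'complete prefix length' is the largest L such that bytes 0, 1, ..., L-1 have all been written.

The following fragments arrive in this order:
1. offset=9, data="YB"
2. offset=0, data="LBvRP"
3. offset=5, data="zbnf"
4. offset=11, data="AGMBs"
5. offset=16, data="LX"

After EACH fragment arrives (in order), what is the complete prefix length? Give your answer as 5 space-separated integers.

Answer: 0 5 11 16 18

Derivation:
Fragment 1: offset=9 data="YB" -> buffer=?????????YB??????? -> prefix_len=0
Fragment 2: offset=0 data="LBvRP" -> buffer=LBvRP????YB??????? -> prefix_len=5
Fragment 3: offset=5 data="zbnf" -> buffer=LBvRPzbnfYB??????? -> prefix_len=11
Fragment 4: offset=11 data="AGMBs" -> buffer=LBvRPzbnfYBAGMBs?? -> prefix_len=16
Fragment 5: offset=16 data="LX" -> buffer=LBvRPzbnfYBAGMBsLX -> prefix_len=18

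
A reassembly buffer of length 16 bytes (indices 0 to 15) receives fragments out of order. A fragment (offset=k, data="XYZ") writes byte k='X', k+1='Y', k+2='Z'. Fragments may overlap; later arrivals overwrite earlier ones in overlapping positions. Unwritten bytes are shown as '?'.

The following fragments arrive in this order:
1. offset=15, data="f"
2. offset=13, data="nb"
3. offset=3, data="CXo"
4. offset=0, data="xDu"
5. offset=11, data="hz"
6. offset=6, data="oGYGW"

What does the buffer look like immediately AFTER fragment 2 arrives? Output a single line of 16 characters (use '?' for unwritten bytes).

Fragment 1: offset=15 data="f" -> buffer=???????????????f
Fragment 2: offset=13 data="nb" -> buffer=?????????????nbf

Answer: ?????????????nbf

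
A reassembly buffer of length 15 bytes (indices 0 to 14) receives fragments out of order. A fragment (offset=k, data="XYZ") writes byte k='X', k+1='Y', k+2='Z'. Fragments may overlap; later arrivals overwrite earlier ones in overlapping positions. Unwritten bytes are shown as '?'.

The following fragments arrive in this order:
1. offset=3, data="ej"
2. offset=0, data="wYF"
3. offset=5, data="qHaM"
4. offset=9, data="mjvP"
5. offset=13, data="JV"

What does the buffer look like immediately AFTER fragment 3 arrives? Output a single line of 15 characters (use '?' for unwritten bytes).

Fragment 1: offset=3 data="ej" -> buffer=???ej??????????
Fragment 2: offset=0 data="wYF" -> buffer=wYFej??????????
Fragment 3: offset=5 data="qHaM" -> buffer=wYFejqHaM??????

Answer: wYFejqHaM??????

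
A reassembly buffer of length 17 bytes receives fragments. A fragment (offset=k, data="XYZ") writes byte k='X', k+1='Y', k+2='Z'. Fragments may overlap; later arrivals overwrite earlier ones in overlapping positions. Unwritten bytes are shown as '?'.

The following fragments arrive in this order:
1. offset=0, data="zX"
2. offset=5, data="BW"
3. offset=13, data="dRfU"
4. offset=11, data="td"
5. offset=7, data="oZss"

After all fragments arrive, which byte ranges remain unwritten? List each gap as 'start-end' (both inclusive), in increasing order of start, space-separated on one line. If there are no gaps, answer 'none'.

Answer: 2-4

Derivation:
Fragment 1: offset=0 len=2
Fragment 2: offset=5 len=2
Fragment 3: offset=13 len=4
Fragment 4: offset=11 len=2
Fragment 5: offset=7 len=4
Gaps: 2-4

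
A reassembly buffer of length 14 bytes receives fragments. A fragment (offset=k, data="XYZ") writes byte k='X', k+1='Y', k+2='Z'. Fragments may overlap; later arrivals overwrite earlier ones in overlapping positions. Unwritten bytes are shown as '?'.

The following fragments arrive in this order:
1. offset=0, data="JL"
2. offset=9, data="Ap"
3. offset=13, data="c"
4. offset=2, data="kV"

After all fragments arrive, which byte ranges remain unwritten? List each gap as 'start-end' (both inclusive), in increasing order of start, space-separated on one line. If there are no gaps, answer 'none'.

Fragment 1: offset=0 len=2
Fragment 2: offset=9 len=2
Fragment 3: offset=13 len=1
Fragment 4: offset=2 len=2
Gaps: 4-8 11-12

Answer: 4-8 11-12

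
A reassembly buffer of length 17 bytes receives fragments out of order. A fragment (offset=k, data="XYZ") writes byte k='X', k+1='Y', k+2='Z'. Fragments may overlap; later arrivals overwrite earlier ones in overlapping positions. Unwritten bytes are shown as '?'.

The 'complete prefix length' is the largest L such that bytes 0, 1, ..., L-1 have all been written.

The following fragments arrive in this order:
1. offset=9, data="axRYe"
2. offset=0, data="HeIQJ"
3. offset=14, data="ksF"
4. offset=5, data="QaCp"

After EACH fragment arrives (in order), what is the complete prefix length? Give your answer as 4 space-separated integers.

Fragment 1: offset=9 data="axRYe" -> buffer=?????????axRYe??? -> prefix_len=0
Fragment 2: offset=0 data="HeIQJ" -> buffer=HeIQJ????axRYe??? -> prefix_len=5
Fragment 3: offset=14 data="ksF" -> buffer=HeIQJ????axRYeksF -> prefix_len=5
Fragment 4: offset=5 data="QaCp" -> buffer=HeIQJQaCpaxRYeksF -> prefix_len=17

Answer: 0 5 5 17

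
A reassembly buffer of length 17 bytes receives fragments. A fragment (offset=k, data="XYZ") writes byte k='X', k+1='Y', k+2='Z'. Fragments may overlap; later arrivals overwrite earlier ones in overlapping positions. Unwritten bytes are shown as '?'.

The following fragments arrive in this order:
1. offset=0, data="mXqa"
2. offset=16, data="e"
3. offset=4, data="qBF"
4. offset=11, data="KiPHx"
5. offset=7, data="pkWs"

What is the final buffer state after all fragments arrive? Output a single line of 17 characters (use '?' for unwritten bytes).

Fragment 1: offset=0 data="mXqa" -> buffer=mXqa?????????????
Fragment 2: offset=16 data="e" -> buffer=mXqa????????????e
Fragment 3: offset=4 data="qBF" -> buffer=mXqaqBF?????????e
Fragment 4: offset=11 data="KiPHx" -> buffer=mXqaqBF????KiPHxe
Fragment 5: offset=7 data="pkWs" -> buffer=mXqaqBFpkWsKiPHxe

Answer: mXqaqBFpkWsKiPHxe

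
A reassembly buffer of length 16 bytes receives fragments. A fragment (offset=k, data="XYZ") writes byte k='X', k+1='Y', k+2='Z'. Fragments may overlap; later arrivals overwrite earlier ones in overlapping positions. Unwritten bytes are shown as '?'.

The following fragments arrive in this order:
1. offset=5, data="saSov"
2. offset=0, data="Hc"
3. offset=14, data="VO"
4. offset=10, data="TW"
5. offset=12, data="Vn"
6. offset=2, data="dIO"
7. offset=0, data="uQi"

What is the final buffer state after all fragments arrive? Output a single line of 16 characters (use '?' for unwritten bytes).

Answer: uQiIOsaSovTWVnVO

Derivation:
Fragment 1: offset=5 data="saSov" -> buffer=?????saSov??????
Fragment 2: offset=0 data="Hc" -> buffer=Hc???saSov??????
Fragment 3: offset=14 data="VO" -> buffer=Hc???saSov????VO
Fragment 4: offset=10 data="TW" -> buffer=Hc???saSovTW??VO
Fragment 5: offset=12 data="Vn" -> buffer=Hc???saSovTWVnVO
Fragment 6: offset=2 data="dIO" -> buffer=HcdIOsaSovTWVnVO
Fragment 7: offset=0 data="uQi" -> buffer=uQiIOsaSovTWVnVO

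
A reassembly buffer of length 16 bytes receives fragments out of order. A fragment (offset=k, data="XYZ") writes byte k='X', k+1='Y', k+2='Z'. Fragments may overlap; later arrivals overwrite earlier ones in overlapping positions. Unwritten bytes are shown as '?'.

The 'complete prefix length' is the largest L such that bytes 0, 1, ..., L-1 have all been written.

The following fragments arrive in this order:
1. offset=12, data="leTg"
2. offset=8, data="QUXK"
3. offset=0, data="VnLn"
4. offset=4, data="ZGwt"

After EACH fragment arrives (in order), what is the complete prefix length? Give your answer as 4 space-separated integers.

Answer: 0 0 4 16

Derivation:
Fragment 1: offset=12 data="leTg" -> buffer=????????????leTg -> prefix_len=0
Fragment 2: offset=8 data="QUXK" -> buffer=????????QUXKleTg -> prefix_len=0
Fragment 3: offset=0 data="VnLn" -> buffer=VnLn????QUXKleTg -> prefix_len=4
Fragment 4: offset=4 data="ZGwt" -> buffer=VnLnZGwtQUXKleTg -> prefix_len=16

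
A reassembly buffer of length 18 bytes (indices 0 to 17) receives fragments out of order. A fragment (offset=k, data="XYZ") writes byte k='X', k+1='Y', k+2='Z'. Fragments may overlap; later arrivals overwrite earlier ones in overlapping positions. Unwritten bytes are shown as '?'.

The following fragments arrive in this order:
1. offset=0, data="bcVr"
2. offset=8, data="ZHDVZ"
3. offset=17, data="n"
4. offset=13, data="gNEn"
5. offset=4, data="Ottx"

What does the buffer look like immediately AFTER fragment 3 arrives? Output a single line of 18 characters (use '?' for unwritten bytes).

Answer: bcVr????ZHDVZ????n

Derivation:
Fragment 1: offset=0 data="bcVr" -> buffer=bcVr??????????????
Fragment 2: offset=8 data="ZHDVZ" -> buffer=bcVr????ZHDVZ?????
Fragment 3: offset=17 data="n" -> buffer=bcVr????ZHDVZ????n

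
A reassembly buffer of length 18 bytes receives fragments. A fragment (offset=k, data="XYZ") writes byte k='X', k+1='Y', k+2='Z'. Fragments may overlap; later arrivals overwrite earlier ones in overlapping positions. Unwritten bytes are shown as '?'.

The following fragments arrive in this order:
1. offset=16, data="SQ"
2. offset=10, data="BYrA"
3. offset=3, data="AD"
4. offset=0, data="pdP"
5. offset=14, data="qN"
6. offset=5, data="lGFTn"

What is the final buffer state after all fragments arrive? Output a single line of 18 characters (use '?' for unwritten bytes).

Fragment 1: offset=16 data="SQ" -> buffer=????????????????SQ
Fragment 2: offset=10 data="BYrA" -> buffer=??????????BYrA??SQ
Fragment 3: offset=3 data="AD" -> buffer=???AD?????BYrA??SQ
Fragment 4: offset=0 data="pdP" -> buffer=pdPAD?????BYrA??SQ
Fragment 5: offset=14 data="qN" -> buffer=pdPAD?????BYrAqNSQ
Fragment 6: offset=5 data="lGFTn" -> buffer=pdPADlGFTnBYrAqNSQ

Answer: pdPADlGFTnBYrAqNSQ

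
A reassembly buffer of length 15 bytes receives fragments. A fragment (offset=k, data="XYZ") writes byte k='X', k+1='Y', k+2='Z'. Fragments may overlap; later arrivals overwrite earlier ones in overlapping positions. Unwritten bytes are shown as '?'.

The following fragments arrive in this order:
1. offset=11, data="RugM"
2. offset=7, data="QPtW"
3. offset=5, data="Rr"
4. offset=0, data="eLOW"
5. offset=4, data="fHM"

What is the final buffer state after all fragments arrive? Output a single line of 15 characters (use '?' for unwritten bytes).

Fragment 1: offset=11 data="RugM" -> buffer=???????????RugM
Fragment 2: offset=7 data="QPtW" -> buffer=???????QPtWRugM
Fragment 3: offset=5 data="Rr" -> buffer=?????RrQPtWRugM
Fragment 4: offset=0 data="eLOW" -> buffer=eLOW?RrQPtWRugM
Fragment 5: offset=4 data="fHM" -> buffer=eLOWfHMQPtWRugM

Answer: eLOWfHMQPtWRugM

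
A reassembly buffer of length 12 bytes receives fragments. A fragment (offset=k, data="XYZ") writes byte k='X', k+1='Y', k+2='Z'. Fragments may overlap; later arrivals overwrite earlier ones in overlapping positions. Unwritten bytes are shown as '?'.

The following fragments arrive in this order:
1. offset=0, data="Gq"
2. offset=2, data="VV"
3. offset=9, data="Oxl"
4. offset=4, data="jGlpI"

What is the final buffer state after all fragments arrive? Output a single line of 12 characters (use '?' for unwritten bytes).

Fragment 1: offset=0 data="Gq" -> buffer=Gq??????????
Fragment 2: offset=2 data="VV" -> buffer=GqVV????????
Fragment 3: offset=9 data="Oxl" -> buffer=GqVV?????Oxl
Fragment 4: offset=4 data="jGlpI" -> buffer=GqVVjGlpIOxl

Answer: GqVVjGlpIOxl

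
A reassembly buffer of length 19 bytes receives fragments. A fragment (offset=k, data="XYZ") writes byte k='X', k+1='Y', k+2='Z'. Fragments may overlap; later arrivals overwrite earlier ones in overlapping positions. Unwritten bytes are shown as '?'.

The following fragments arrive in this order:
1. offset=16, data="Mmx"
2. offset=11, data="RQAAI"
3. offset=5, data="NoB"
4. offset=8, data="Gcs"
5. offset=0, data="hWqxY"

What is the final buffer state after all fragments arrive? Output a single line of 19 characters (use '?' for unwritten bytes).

Fragment 1: offset=16 data="Mmx" -> buffer=????????????????Mmx
Fragment 2: offset=11 data="RQAAI" -> buffer=???????????RQAAIMmx
Fragment 3: offset=5 data="NoB" -> buffer=?????NoB???RQAAIMmx
Fragment 4: offset=8 data="Gcs" -> buffer=?????NoBGcsRQAAIMmx
Fragment 5: offset=0 data="hWqxY" -> buffer=hWqxYNoBGcsRQAAIMmx

Answer: hWqxYNoBGcsRQAAIMmx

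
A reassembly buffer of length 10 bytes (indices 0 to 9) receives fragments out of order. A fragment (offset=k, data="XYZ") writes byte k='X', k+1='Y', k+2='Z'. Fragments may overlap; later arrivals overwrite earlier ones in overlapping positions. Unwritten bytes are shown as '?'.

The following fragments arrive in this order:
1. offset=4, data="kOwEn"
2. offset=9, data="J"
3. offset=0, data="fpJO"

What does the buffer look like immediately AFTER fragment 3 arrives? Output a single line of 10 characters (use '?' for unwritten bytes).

Fragment 1: offset=4 data="kOwEn" -> buffer=????kOwEn?
Fragment 2: offset=9 data="J" -> buffer=????kOwEnJ
Fragment 3: offset=0 data="fpJO" -> buffer=fpJOkOwEnJ

Answer: fpJOkOwEnJ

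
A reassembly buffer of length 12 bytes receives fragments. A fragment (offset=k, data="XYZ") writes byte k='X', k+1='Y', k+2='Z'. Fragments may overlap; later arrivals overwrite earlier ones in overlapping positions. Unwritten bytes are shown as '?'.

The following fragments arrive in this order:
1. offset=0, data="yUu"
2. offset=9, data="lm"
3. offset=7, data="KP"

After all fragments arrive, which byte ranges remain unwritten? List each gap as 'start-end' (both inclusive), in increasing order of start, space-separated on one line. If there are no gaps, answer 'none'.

Answer: 3-6 11-11

Derivation:
Fragment 1: offset=0 len=3
Fragment 2: offset=9 len=2
Fragment 3: offset=7 len=2
Gaps: 3-6 11-11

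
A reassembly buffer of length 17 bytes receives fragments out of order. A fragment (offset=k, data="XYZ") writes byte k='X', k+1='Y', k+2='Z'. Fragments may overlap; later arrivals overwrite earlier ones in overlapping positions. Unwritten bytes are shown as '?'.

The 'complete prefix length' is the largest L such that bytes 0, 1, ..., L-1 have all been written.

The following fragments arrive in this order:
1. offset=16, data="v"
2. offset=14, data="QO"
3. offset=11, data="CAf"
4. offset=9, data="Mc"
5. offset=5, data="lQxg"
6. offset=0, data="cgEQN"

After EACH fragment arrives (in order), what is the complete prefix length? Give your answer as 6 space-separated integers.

Answer: 0 0 0 0 0 17

Derivation:
Fragment 1: offset=16 data="v" -> buffer=????????????????v -> prefix_len=0
Fragment 2: offset=14 data="QO" -> buffer=??????????????QOv -> prefix_len=0
Fragment 3: offset=11 data="CAf" -> buffer=???????????CAfQOv -> prefix_len=0
Fragment 4: offset=9 data="Mc" -> buffer=?????????McCAfQOv -> prefix_len=0
Fragment 5: offset=5 data="lQxg" -> buffer=?????lQxgMcCAfQOv -> prefix_len=0
Fragment 6: offset=0 data="cgEQN" -> buffer=cgEQNlQxgMcCAfQOv -> prefix_len=17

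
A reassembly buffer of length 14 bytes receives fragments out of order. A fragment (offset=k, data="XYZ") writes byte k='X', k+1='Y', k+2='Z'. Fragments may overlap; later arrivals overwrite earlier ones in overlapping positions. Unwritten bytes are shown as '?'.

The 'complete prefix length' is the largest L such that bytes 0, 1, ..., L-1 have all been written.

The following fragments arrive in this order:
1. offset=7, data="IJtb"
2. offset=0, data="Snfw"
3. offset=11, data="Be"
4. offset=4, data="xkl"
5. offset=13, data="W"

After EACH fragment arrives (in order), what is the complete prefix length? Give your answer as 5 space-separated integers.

Fragment 1: offset=7 data="IJtb" -> buffer=???????IJtb??? -> prefix_len=0
Fragment 2: offset=0 data="Snfw" -> buffer=Snfw???IJtb??? -> prefix_len=4
Fragment 3: offset=11 data="Be" -> buffer=Snfw???IJtbBe? -> prefix_len=4
Fragment 4: offset=4 data="xkl" -> buffer=SnfwxklIJtbBe? -> prefix_len=13
Fragment 5: offset=13 data="W" -> buffer=SnfwxklIJtbBeW -> prefix_len=14

Answer: 0 4 4 13 14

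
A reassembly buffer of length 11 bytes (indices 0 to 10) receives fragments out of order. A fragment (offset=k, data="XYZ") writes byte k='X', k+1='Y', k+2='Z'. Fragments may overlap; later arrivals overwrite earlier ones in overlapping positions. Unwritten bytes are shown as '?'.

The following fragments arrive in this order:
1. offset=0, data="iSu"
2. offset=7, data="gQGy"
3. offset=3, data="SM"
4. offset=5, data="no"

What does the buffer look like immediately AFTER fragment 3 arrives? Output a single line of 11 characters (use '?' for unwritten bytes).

Fragment 1: offset=0 data="iSu" -> buffer=iSu????????
Fragment 2: offset=7 data="gQGy" -> buffer=iSu????gQGy
Fragment 3: offset=3 data="SM" -> buffer=iSuSM??gQGy

Answer: iSuSM??gQGy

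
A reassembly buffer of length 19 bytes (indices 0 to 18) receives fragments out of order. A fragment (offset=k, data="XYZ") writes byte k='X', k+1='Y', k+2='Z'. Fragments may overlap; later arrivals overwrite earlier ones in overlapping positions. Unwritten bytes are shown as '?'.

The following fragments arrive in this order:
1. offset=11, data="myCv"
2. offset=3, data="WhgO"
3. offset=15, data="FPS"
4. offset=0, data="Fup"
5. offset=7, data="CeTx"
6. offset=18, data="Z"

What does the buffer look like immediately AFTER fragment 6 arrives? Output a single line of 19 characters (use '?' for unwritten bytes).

Fragment 1: offset=11 data="myCv" -> buffer=???????????myCv????
Fragment 2: offset=3 data="WhgO" -> buffer=???WhgO????myCv????
Fragment 3: offset=15 data="FPS" -> buffer=???WhgO????myCvFPS?
Fragment 4: offset=0 data="Fup" -> buffer=FupWhgO????myCvFPS?
Fragment 5: offset=7 data="CeTx" -> buffer=FupWhgOCeTxmyCvFPS?
Fragment 6: offset=18 data="Z" -> buffer=FupWhgOCeTxmyCvFPSZ

Answer: FupWhgOCeTxmyCvFPSZ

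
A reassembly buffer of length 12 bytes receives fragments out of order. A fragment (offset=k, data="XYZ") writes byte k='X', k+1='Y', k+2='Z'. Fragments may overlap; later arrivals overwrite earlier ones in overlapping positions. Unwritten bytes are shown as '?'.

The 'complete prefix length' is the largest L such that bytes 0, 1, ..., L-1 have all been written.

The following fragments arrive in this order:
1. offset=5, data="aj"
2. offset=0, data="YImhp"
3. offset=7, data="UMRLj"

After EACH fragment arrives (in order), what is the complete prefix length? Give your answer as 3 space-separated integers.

Fragment 1: offset=5 data="aj" -> buffer=?????aj????? -> prefix_len=0
Fragment 2: offset=0 data="YImhp" -> buffer=YImhpaj????? -> prefix_len=7
Fragment 3: offset=7 data="UMRLj" -> buffer=YImhpajUMRLj -> prefix_len=12

Answer: 0 7 12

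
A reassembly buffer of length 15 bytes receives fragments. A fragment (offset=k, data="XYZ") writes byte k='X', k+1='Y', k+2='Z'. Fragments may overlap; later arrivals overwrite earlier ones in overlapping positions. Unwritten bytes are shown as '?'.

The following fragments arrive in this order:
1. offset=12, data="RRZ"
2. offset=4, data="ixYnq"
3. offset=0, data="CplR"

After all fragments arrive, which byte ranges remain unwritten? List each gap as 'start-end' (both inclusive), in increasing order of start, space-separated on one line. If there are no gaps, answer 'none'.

Answer: 9-11

Derivation:
Fragment 1: offset=12 len=3
Fragment 2: offset=4 len=5
Fragment 3: offset=0 len=4
Gaps: 9-11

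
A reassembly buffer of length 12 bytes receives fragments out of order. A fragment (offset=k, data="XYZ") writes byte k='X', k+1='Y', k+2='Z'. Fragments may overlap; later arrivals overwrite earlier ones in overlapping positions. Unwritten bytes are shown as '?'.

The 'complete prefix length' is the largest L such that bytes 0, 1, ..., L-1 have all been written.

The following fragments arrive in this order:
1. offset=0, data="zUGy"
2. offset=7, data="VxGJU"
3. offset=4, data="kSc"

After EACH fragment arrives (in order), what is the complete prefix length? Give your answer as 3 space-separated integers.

Answer: 4 4 12

Derivation:
Fragment 1: offset=0 data="zUGy" -> buffer=zUGy???????? -> prefix_len=4
Fragment 2: offset=7 data="VxGJU" -> buffer=zUGy???VxGJU -> prefix_len=4
Fragment 3: offset=4 data="kSc" -> buffer=zUGykScVxGJU -> prefix_len=12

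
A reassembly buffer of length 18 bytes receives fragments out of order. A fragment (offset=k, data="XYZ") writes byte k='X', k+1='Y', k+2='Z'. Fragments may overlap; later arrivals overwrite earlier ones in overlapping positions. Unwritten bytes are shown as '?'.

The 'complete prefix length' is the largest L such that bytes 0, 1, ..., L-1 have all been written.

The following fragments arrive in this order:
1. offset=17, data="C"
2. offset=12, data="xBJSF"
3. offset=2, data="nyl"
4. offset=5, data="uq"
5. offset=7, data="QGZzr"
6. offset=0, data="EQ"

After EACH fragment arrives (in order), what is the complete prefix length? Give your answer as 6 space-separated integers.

Fragment 1: offset=17 data="C" -> buffer=?????????????????C -> prefix_len=0
Fragment 2: offset=12 data="xBJSF" -> buffer=????????????xBJSFC -> prefix_len=0
Fragment 3: offset=2 data="nyl" -> buffer=??nyl???????xBJSFC -> prefix_len=0
Fragment 4: offset=5 data="uq" -> buffer=??nyluq?????xBJSFC -> prefix_len=0
Fragment 5: offset=7 data="QGZzr" -> buffer=??nyluqQGZzrxBJSFC -> prefix_len=0
Fragment 6: offset=0 data="EQ" -> buffer=EQnyluqQGZzrxBJSFC -> prefix_len=18

Answer: 0 0 0 0 0 18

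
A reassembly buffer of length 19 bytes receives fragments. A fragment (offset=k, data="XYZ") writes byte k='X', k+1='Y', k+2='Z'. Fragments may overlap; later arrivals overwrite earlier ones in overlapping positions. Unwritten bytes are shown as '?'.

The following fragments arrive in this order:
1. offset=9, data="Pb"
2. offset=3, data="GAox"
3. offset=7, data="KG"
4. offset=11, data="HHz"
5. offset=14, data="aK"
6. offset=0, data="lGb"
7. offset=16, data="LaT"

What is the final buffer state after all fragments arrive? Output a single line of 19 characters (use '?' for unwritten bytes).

Answer: lGbGAoxKGPbHHzaKLaT

Derivation:
Fragment 1: offset=9 data="Pb" -> buffer=?????????Pb????????
Fragment 2: offset=3 data="GAox" -> buffer=???GAox??Pb????????
Fragment 3: offset=7 data="KG" -> buffer=???GAoxKGPb????????
Fragment 4: offset=11 data="HHz" -> buffer=???GAoxKGPbHHz?????
Fragment 5: offset=14 data="aK" -> buffer=???GAoxKGPbHHzaK???
Fragment 6: offset=0 data="lGb" -> buffer=lGbGAoxKGPbHHzaK???
Fragment 7: offset=16 data="LaT" -> buffer=lGbGAoxKGPbHHzaKLaT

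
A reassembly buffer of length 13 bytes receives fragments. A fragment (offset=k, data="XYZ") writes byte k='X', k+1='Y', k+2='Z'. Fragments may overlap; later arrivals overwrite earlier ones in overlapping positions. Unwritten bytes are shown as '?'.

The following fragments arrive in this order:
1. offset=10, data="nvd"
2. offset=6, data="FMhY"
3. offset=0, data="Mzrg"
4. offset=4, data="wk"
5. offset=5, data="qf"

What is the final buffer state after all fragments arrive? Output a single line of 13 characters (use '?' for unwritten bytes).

Answer: MzrgwqfMhYnvd

Derivation:
Fragment 1: offset=10 data="nvd" -> buffer=??????????nvd
Fragment 2: offset=6 data="FMhY" -> buffer=??????FMhYnvd
Fragment 3: offset=0 data="Mzrg" -> buffer=Mzrg??FMhYnvd
Fragment 4: offset=4 data="wk" -> buffer=MzrgwkFMhYnvd
Fragment 5: offset=5 data="qf" -> buffer=MzrgwqfMhYnvd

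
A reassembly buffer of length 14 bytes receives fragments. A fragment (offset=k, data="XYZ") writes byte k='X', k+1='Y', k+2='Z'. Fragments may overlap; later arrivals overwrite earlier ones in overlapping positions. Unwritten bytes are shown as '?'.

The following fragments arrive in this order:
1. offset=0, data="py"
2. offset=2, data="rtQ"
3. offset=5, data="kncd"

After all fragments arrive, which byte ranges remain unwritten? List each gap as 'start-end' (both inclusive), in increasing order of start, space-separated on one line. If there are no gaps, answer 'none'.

Answer: 9-13

Derivation:
Fragment 1: offset=0 len=2
Fragment 2: offset=2 len=3
Fragment 3: offset=5 len=4
Gaps: 9-13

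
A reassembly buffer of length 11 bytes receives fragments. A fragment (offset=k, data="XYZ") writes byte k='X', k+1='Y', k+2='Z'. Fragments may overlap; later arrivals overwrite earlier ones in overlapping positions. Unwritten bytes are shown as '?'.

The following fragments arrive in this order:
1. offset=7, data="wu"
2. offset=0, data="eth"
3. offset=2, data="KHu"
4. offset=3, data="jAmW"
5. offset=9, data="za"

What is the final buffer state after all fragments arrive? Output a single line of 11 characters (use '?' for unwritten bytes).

Answer: etKjAmWwuza

Derivation:
Fragment 1: offset=7 data="wu" -> buffer=???????wu??
Fragment 2: offset=0 data="eth" -> buffer=eth????wu??
Fragment 3: offset=2 data="KHu" -> buffer=etKHu??wu??
Fragment 4: offset=3 data="jAmW" -> buffer=etKjAmWwu??
Fragment 5: offset=9 data="za" -> buffer=etKjAmWwuza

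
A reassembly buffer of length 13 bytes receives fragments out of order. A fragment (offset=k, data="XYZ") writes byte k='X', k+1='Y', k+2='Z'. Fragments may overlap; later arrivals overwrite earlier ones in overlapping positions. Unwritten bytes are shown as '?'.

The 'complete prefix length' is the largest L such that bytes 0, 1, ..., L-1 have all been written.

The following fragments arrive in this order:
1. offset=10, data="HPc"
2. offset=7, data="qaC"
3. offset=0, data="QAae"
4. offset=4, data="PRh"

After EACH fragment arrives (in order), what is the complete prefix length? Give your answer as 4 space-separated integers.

Fragment 1: offset=10 data="HPc" -> buffer=??????????HPc -> prefix_len=0
Fragment 2: offset=7 data="qaC" -> buffer=???????qaCHPc -> prefix_len=0
Fragment 3: offset=0 data="QAae" -> buffer=QAae???qaCHPc -> prefix_len=4
Fragment 4: offset=4 data="PRh" -> buffer=QAaePRhqaCHPc -> prefix_len=13

Answer: 0 0 4 13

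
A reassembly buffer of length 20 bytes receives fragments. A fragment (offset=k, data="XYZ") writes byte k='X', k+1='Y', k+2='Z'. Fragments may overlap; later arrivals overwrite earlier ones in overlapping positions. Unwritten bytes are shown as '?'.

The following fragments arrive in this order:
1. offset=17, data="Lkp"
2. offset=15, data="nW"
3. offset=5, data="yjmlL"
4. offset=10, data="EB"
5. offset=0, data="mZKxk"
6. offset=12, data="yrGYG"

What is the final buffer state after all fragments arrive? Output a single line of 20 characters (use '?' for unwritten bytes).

Fragment 1: offset=17 data="Lkp" -> buffer=?????????????????Lkp
Fragment 2: offset=15 data="nW" -> buffer=???????????????nWLkp
Fragment 3: offset=5 data="yjmlL" -> buffer=?????yjmlL?????nWLkp
Fragment 4: offset=10 data="EB" -> buffer=?????yjmlLEB???nWLkp
Fragment 5: offset=0 data="mZKxk" -> buffer=mZKxkyjmlLEB???nWLkp
Fragment 6: offset=12 data="yrGYG" -> buffer=mZKxkyjmlLEByrGYGLkp

Answer: mZKxkyjmlLEByrGYGLkp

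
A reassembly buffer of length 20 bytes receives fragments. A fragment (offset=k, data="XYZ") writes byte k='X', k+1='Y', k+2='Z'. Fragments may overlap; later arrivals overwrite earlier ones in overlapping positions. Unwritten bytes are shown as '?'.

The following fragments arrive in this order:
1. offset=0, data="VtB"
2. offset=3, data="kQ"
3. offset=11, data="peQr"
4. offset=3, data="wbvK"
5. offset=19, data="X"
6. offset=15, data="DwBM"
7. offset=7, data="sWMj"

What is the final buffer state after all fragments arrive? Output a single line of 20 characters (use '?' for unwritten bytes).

Fragment 1: offset=0 data="VtB" -> buffer=VtB?????????????????
Fragment 2: offset=3 data="kQ" -> buffer=VtBkQ???????????????
Fragment 3: offset=11 data="peQr" -> buffer=VtBkQ??????peQr?????
Fragment 4: offset=3 data="wbvK" -> buffer=VtBwbvK????peQr?????
Fragment 5: offset=19 data="X" -> buffer=VtBwbvK????peQr????X
Fragment 6: offset=15 data="DwBM" -> buffer=VtBwbvK????peQrDwBMX
Fragment 7: offset=7 data="sWMj" -> buffer=VtBwbvKsWMjpeQrDwBMX

Answer: VtBwbvKsWMjpeQrDwBMX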